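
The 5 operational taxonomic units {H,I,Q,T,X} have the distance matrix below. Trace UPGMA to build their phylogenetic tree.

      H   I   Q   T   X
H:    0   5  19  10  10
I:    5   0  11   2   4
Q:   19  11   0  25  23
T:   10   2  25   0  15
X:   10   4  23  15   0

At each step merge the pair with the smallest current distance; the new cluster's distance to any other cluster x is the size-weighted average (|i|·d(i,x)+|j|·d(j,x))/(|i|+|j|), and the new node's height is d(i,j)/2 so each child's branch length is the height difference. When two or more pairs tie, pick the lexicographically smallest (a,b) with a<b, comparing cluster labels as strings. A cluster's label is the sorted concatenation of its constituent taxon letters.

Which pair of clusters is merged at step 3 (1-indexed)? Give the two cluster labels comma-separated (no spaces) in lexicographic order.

HIT,X

1. join I+T (d=2) ⇒ IT; edges |I|=1, |T|=1
  updated: d(H,IT)=15/2, d(IT,Q)=18, d(IT,X)=19/2
2. join H+IT (d=15/2) ⇒ HIT; edges |H|=15/4, |IT|=11/4
  updated: d(HIT,Q)=55/3, d(HIT,X)=29/3
3. join HIT+X (d=29/3) ⇒ HITX; edges |HIT|=13/12, |X|=29/6
  updated: d(HITX,Q)=39/2
4. join HITX+Q (d=39/2) ⇒ HIQTX; edges |HITX|=59/12, |Q|=39/4
final tree: (((H:15/4,(I:1,T:1):11/4):13/12,X:29/6):59/12,Q:39/4)
total length: 349/12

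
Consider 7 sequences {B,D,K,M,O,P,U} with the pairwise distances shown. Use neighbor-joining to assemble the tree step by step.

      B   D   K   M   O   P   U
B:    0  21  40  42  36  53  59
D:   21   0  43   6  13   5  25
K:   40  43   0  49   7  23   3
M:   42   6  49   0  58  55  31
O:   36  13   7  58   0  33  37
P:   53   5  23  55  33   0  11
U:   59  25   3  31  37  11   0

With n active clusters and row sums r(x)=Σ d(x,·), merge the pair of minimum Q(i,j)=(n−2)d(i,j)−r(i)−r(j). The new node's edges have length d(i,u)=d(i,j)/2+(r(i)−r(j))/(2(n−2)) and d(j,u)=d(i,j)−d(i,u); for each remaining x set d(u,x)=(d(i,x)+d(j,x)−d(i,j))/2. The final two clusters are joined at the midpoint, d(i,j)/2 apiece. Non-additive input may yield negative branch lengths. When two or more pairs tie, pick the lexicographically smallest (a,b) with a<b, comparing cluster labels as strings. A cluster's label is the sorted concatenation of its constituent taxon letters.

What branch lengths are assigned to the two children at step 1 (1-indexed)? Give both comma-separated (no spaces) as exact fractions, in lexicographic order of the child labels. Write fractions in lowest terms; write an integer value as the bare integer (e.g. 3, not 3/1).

-49/5,79/5

iteration 1: select D,M (d=6, Q=-324); attach at lengths (-49/5, 79/5); label the merged cluster DM
  updated: d(B,DM)=57/2, d(DM,K)=43, d(DM,O)=65/2, d(DM,P)=27, d(DM,U)=25
iteration 2: select B,DM (d=57/2, Q=-517/2); attach at lengths (349/16, 107/16); label the merged cluster BDM
  updated: d(BDM,K)=109/4, d(BDM,O)=20, d(BDM,P)=103/4, d(BDM,U)=111/4
iteration 3: select P,U (d=11, Q=-277/2); attach at lengths (47/6, 19/6); label the merged cluster PU
  updated: d(BDM,PU)=85/4, d(K,PU)=15/2, d(O,PU)=59/2
iteration 4: select BDM,O (d=20, Q=-85); attach at lengths (13, 7); label the merged cluster BDMO
  updated: d(BDMO,K)=57/8, d(BDMO,PU)=123/8
iteration 5: select BDMO,K (d=57/8, Q=-30); attach at lengths (15/2, -3/8); label the merged cluster BDKMO
  updated: d(BDKMO,PU)=63/8
iteration 6: select BDKMO,PU (d=63/8); attach at lengths (63/16, 63/16); label the merged cluster BDKMOPU
final tree: ((((B:349/16,(D:-49/5,M:79/5):107/16):13,O:7):15/2,K:-3/8):63/16,(P:47/6,U:19/6):63/16)
total length: 161/2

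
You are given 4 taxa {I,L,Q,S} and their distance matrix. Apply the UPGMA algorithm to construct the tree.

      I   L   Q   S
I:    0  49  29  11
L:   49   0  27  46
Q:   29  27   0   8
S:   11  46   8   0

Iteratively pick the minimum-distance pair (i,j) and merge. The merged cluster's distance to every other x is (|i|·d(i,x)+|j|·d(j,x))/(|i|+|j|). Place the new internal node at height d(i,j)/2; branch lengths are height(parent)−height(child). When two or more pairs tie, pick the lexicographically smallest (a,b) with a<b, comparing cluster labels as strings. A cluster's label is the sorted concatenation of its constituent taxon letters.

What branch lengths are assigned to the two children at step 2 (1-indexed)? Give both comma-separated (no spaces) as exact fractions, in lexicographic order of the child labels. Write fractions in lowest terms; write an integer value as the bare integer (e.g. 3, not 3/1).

10,6

iteration 1: select Q,S (d=8); attach at lengths (4, 4); label the merged cluster QS
  updated: d(I,QS)=20, d(L,QS)=73/2
iteration 2: select I,QS (d=20); attach at lengths (10, 6); label the merged cluster IQS
  updated: d(IQS,L)=122/3
iteration 3: select IQS,L (d=122/3); attach at lengths (31/3, 61/3); label the merged cluster ILQS
final tree: ((I:10,(Q:4,S:4):6):31/3,L:61/3)
total length: 164/3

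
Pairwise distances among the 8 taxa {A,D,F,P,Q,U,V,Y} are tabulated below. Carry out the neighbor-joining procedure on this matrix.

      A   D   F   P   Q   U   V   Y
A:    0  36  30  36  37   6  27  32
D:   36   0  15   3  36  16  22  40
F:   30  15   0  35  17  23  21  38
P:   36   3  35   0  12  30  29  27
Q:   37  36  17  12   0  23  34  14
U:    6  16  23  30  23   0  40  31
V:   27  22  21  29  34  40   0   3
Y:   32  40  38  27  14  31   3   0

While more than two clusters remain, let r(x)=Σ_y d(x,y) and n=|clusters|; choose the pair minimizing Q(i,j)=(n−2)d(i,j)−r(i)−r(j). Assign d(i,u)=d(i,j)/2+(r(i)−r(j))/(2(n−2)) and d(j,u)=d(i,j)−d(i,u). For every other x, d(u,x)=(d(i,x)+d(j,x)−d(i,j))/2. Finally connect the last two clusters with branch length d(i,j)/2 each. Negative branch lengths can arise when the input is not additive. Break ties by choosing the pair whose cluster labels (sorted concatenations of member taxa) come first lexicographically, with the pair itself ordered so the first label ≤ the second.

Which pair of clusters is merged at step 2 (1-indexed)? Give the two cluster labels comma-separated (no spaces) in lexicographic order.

step 1: merge (V,Y) at d=3, Q=-343; branch lengths V→3/4, Y→9/4; new cluster VY
  updated: d(A,VY)=28, d(D,VY)=59/2, d(F,VY)=28, d(P,VY)=53/2, d(Q,VY)=45/2, d(U,VY)=34
step 2: merge (A,U) at d=6, Q=-275; branch lengths A→71/10, U→-11/10; new cluster AU
  updated: d(AU,D)=23, d(AU,F)=47/2, d(AU,P)=30, d(AU,Q)=27, d(AU,VY)=28
step 3: merge (D,P) at d=3, Q=-201; branch lengths D→3/2, P→3/2; new cluster DP
  updated: d(AU,DP)=25, d(DP,F)=47/2, d(DP,Q)=45/2, d(DP,VY)=53/2
step 4: merge (F,Q) at d=17, Q=-130; branch lengths F→9, Q→8; new cluster FQ
  updated: d(AU,FQ)=67/4, d(DP,FQ)=29/2, d(FQ,VY)=67/4
step 5: merge (AU,DP) at d=25, Q=-343/4; branch lengths AU→215/16, DP→185/16; new cluster ADPU
  updated: d(ADPU,FQ)=25/8, d(ADPU,VY)=59/4
step 6: merge (ADPU,FQ) at d=25/8, Q=-277/8; branch lengths ADPU→9/16, FQ→41/16; new cluster ADFPQU
  updated: d(ADFPQU,VY)=227/16
step 7: merge (ADFPQU,VY) at d=227/16; branch lengths ADFPQU→227/32, VY→227/32; new cluster ADFPQUVY
final tree: ((((A:71/10,U:-11/10):215/16,(D:3/2,P:3/2):185/16):9/16,(F:9,Q:8):41/16):227/32,(V:3/4,Y:9/4):227/32)
total length: 1141/16

A,U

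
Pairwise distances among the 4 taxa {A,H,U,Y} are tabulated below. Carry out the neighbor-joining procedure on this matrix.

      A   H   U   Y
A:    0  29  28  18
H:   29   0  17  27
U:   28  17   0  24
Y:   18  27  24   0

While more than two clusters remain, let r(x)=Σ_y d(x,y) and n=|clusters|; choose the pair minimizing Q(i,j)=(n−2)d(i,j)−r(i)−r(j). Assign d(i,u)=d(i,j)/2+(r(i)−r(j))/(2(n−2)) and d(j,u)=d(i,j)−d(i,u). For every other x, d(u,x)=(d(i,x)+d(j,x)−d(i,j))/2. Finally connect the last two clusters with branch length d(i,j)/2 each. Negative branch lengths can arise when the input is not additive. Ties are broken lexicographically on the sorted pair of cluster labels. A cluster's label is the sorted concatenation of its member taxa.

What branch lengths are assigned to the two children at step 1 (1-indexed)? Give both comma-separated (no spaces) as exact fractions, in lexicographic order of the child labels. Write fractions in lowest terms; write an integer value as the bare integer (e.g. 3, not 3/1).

1. join A+Y (d=18, Q=-108) ⇒ AY; edges |A|=21/2, |Y|=15/2
  updated: d(AY,H)=19, d(AY,U)=17
2. join AY+H (d=19, Q=-53) ⇒ AHY; edges |AY|=19/2, |H|=19/2
  updated: d(AHY,U)=15/2
3. join AHY+U (d=15/2) ⇒ AHUY; edges |AHY|=15/4, |U|=15/4
final tree: (((A:21/2,Y:15/2):19/2,H:19/2):15/4,U:15/4)
total length: 89/2

21/2,15/2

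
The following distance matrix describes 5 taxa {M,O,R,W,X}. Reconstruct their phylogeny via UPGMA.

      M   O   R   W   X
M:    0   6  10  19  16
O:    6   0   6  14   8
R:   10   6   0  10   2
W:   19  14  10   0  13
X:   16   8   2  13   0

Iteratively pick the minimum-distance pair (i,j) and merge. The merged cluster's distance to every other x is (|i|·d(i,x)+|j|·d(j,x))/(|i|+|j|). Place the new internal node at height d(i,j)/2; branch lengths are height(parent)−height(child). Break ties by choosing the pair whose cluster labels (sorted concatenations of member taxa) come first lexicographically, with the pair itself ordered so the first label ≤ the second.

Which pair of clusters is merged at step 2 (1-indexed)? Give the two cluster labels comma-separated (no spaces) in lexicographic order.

1. join R+X (d=2) ⇒ RX; edges |R|=1, |X|=1
  updated: d(M,RX)=13, d(O,RX)=7, d(RX,W)=23/2
2. join M+O (d=6) ⇒ MO; edges |M|=3, |O|=3
  updated: d(MO,RX)=10, d(MO,W)=33/2
3. join MO+RX (d=10) ⇒ MORX; edges |MO|=2, |RX|=4
  updated: d(MORX,W)=14
4. join MORX+W (d=14) ⇒ MORWX; edges |MORX|=2, |W|=7
final tree: (((M:3,O:3):2,(R:1,X:1):4):2,W:7)
total length: 23

M,O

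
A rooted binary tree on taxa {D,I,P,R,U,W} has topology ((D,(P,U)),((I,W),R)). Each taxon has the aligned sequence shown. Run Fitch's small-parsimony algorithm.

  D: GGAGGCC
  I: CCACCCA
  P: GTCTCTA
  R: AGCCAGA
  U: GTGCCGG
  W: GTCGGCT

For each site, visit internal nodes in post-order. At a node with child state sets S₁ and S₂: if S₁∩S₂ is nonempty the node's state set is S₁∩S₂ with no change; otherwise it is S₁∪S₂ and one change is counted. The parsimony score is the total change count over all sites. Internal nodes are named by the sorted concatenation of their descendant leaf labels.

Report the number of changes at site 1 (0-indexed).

site 0, node PU: P={G} ∩ U={G} → {G} (+0)
site 0, node DPU: D={G} ∩ PU={G} → {G} (+0)
site 0, node IW: I={C} ∪ W={G} → {C,G} (+1)
site 0, node IRW: IW={C,G} ∪ R={A} → {A,C,G} (+1)
site 0, node DIPRUW: DPU={G} ∩ IRW={A,C,G} → {G} (+0)
site 1, node PU: P={T} ∩ U={T} → {T} (+0)
site 1, node DPU: D={G} ∪ PU={T} → {G,T} (+1)
site 1, node IW: I={C} ∪ W={T} → {C,T} (+1)
site 1, node IRW: IW={C,T} ∪ R={G} → {C,G,T} (+1)
site 1, node DIPRUW: DPU={G,T} ∩ IRW={C,G,T} → {G,T} (+0)
site 2, node PU: P={C} ∪ U={G} → {C,G} (+1)
site 2, node DPU: D={A} ∪ PU={C,G} → {A,C,G} (+1)
site 2, node IW: I={A} ∪ W={C} → {A,C} (+1)
site 2, node IRW: IW={A,C} ∩ R={C} → {C} (+0)
site 2, node DIPRUW: DPU={A,C,G} ∩ IRW={C} → {C} (+0)
site 3, node PU: P={T} ∪ U={C} → {C,T} (+1)
site 3, node DPU: D={G} ∪ PU={C,T} → {C,G,T} (+1)
site 3, node IW: I={C} ∪ W={G} → {C,G} (+1)
site 3, node IRW: IW={C,G} ∩ R={C} → {C} (+0)
site 3, node DIPRUW: DPU={C,G,T} ∩ IRW={C} → {C} (+0)
site 4, node PU: P={C} ∩ U={C} → {C} (+0)
site 4, node DPU: D={G} ∪ PU={C} → {C,G} (+1)
site 4, node IW: I={C} ∪ W={G} → {C,G} (+1)
site 4, node IRW: IW={C,G} ∪ R={A} → {A,C,G} (+1)
site 4, node DIPRUW: DPU={C,G} ∩ IRW={A,C,G} → {C,G} (+0)
site 5, node PU: P={T} ∪ U={G} → {G,T} (+1)
site 5, node DPU: D={C} ∪ PU={G,T} → {C,G,T} (+1)
site 5, node IW: I={C} ∩ W={C} → {C} (+0)
site 5, node IRW: IW={C} ∪ R={G} → {C,G} (+1)
site 5, node DIPRUW: DPU={C,G,T} ∩ IRW={C,G} → {C,G} (+0)
site 6, node PU: P={A} ∪ U={G} → {A,G} (+1)
site 6, node DPU: D={C} ∪ PU={A,G} → {A,C,G} (+1)
site 6, node IW: I={A} ∪ W={T} → {A,T} (+1)
site 6, node IRW: IW={A,T} ∩ R={A} → {A} (+0)
site 6, node DIPRUW: DPU={A,C,G} ∩ IRW={A} → {A} (+0)
per-site changes: [2, 3, 3, 3, 3, 3, 3]; total = 20

3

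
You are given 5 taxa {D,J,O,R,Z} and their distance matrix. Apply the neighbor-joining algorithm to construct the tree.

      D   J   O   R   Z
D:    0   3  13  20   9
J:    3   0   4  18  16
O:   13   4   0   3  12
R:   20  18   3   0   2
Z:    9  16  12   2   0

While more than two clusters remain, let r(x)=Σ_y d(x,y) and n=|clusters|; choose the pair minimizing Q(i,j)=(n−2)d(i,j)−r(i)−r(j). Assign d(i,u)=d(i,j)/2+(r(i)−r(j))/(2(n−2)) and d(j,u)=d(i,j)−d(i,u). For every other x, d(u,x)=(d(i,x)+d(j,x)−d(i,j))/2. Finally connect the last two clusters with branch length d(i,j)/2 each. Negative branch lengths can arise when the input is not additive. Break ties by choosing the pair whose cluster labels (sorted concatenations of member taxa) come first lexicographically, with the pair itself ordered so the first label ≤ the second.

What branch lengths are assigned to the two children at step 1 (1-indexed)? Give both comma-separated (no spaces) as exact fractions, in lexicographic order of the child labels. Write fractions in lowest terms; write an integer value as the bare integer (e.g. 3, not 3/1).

13/6,5/6

step 1: merge (D,J) at d=3, Q=-77; branch lengths D→13/6, J→5/6; new cluster DJ
  updated: d(DJ,O)=7, d(DJ,R)=35/2, d(DJ,Z)=11
step 2: merge (DJ,O) at d=7, Q=-87/2; branch lengths DJ→55/8, O→1/8; new cluster DJO
  updated: d(DJO,R)=27/4, d(DJO,Z)=8
step 3: merge (DJO,R) at d=27/4, Q=-67/4; branch lengths DJO→51/8, R→3/8; new cluster DJOR
  updated: d(DJOR,Z)=13/8
step 4: merge (DJOR,Z) at d=13/8; branch lengths DJOR→13/16, Z→13/16; new cluster DJORZ
final tree: ((((D:13/6,J:5/6):55/8,O:1/8):51/8,R:3/8):13/16,Z:13/16)
total length: 147/8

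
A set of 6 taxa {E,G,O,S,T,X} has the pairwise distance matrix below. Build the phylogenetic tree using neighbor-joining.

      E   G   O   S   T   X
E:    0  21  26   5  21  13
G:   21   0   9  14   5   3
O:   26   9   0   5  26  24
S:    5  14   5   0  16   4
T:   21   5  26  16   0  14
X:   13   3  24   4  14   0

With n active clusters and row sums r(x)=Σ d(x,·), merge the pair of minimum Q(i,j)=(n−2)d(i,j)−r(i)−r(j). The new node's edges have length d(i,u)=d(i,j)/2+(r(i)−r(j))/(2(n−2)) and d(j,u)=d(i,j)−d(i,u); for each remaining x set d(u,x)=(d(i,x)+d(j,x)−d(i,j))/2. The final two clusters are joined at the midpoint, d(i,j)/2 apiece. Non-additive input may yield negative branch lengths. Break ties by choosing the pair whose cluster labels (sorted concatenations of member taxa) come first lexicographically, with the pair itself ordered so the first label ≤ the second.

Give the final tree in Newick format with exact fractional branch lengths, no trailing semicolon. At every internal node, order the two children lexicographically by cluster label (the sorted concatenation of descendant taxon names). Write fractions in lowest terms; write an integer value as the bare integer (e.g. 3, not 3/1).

(((E:139/16,(O:39/4,S:-19/4):69/16):65/16,(G:-5/4,T:25/4):69/16):27/32,X:27/32)

step 1: merge (G,T) at d=5, Q=-114; branch lengths G→-5/4, T→25/4; new cluster GT
  updated: d(E,GT)=37/2, d(GT,O)=15, d(GT,S)=25/2, d(GT,X)=6
step 2: merge (O,S) at d=5, Q=-163/2; branch lengths O→39/4, S→-19/4; new cluster OS
  updated: d(E,OS)=13, d(GT,OS)=45/4, d(OS,X)=23/2
step 3: merge (E,OS) at d=13, Q=-217/4; branch lengths E→139/16, OS→69/16; new cluster EOS
  updated: d(EOS,GT)=67/8, d(EOS,X)=23/4
step 4: merge (EOS,GT) at d=67/8, Q=-161/8; branch lengths EOS→65/16, GT→69/16; new cluster EGOST
  updated: d(EGOST,X)=27/16
step 5: merge (EGOST,X) at d=27/16; branch lengths EGOST→27/32, X→27/32; new cluster EGOSTX
final tree: (((E:139/16,(O:39/4,S:-19/4):69/16):65/16,(G:-5/4,T:25/4):69/16):27/32,X:27/32)
total length: 529/16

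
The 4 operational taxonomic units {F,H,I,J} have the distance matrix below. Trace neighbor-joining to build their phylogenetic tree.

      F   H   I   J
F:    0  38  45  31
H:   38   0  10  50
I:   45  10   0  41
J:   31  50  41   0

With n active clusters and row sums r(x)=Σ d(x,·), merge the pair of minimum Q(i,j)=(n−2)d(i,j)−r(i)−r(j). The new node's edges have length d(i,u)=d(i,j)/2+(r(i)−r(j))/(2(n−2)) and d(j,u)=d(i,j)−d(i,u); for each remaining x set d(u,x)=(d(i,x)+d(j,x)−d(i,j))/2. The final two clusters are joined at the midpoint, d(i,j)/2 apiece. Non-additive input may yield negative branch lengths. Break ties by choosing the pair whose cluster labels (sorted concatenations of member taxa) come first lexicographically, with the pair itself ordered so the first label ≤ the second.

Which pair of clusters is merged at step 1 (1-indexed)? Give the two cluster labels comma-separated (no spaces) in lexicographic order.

F,J

iteration 1: select F,J (d=31, Q=-174); attach at lengths (27/2, 35/2); label the merged cluster FJ
  updated: d(FJ,H)=57/2, d(FJ,I)=55/2
iteration 2: select FJ,H (d=57/2, Q=-66); attach at lengths (23, 11/2); label the merged cluster FHJ
  updated: d(FHJ,I)=9/2
iteration 3: select FHJ,I (d=9/2); attach at lengths (9/4, 9/4); label the merged cluster FHIJ
final tree: (((F:27/2,J:35/2):23,H:11/2):9/4,I:9/4)
total length: 64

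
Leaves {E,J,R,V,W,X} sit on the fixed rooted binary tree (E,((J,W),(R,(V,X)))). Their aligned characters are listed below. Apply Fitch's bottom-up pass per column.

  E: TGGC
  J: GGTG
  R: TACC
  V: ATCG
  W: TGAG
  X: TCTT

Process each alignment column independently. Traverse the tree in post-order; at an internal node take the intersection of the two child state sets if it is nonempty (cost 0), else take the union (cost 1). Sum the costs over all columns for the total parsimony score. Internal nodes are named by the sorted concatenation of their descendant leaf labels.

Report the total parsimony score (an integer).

12

site 0, node JW: J={G} ∪ W={T} → {G,T} (+1)
site 0, node VX: V={A} ∪ X={T} → {A,T} (+1)
site 0, node RVX: R={T} ∩ VX={A,T} → {T} (+0)
site 0, node JRVWX: JW={G,T} ∩ RVX={T} → {T} (+0)
site 0, node EJRVWX: E={T} ∩ JRVWX={T} → {T} (+0)
site 1, node JW: J={G} ∩ W={G} → {G} (+0)
site 1, node VX: V={T} ∪ X={C} → {C,T} (+1)
site 1, node RVX: R={A} ∪ VX={C,T} → {A,C,T} (+1)
site 1, node JRVWX: JW={G} ∪ RVX={A,C,T} → {A,C,G,T} (+1)
site 1, node EJRVWX: E={G} ∩ JRVWX={A,C,G,T} → {G} (+0)
site 2, node JW: J={T} ∪ W={A} → {A,T} (+1)
site 2, node VX: V={C} ∪ X={T} → {C,T} (+1)
site 2, node RVX: R={C} ∩ VX={C,T} → {C} (+0)
site 2, node JRVWX: JW={A,T} ∪ RVX={C} → {A,C,T} (+1)
site 2, node EJRVWX: E={G} ∪ JRVWX={A,C,T} → {A,C,G,T} (+1)
site 3, node JW: J={G} ∩ W={G} → {G} (+0)
site 3, node VX: V={G} ∪ X={T} → {G,T} (+1)
site 3, node RVX: R={C} ∪ VX={G,T} → {C,G,T} (+1)
site 3, node JRVWX: JW={G} ∩ RVX={C,G,T} → {G} (+0)
site 3, node EJRVWX: E={C} ∪ JRVWX={G} → {C,G} (+1)
per-site changes: [2, 3, 4, 3]; total = 12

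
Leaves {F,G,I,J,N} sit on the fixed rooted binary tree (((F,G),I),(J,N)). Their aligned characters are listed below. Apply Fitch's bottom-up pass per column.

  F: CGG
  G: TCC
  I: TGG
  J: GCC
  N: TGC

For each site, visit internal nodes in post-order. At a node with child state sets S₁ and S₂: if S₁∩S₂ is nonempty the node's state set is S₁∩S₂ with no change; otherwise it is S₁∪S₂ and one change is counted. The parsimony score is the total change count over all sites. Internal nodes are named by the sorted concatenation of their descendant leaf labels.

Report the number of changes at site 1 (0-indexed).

2

FG@0: {C} ∪ {T} = {C,T} (union, +1)
FGI@0: {C,T} ∩ {T} = {T} (intersection, +0)
JN@0: {G} ∪ {T} = {G,T} (union, +1)
FGIJN@0: {T} ∩ {G,T} = {T} (intersection, +0)
FG@1: {G} ∪ {C} = {C,G} (union, +1)
FGI@1: {C,G} ∩ {G} = {G} (intersection, +0)
JN@1: {C} ∪ {G} = {C,G} (union, +1)
FGIJN@1: {G} ∩ {C,G} = {G} (intersection, +0)
FG@2: {G} ∪ {C} = {C,G} (union, +1)
FGI@2: {C,G} ∩ {G} = {G} (intersection, +0)
JN@2: {C} ∩ {C} = {C} (intersection, +0)
FGIJN@2: {G} ∪ {C} = {C,G} (union, +1)
per-site changes: [2, 2, 2]; total = 6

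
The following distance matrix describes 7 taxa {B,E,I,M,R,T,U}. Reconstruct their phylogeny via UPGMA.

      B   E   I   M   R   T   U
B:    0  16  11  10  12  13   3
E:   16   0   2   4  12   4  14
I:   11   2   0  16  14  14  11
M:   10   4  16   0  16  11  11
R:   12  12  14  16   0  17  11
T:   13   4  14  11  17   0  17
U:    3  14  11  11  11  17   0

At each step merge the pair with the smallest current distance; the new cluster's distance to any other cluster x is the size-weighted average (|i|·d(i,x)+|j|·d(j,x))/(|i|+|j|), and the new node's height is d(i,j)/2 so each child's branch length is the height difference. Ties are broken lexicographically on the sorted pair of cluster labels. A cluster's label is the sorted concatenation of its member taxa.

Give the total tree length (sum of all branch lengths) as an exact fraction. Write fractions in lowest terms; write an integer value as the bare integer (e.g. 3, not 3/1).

377/12

iteration 1: select E,I (d=2); attach at lengths (1, 1); label the merged cluster EI
  updated: d(B,EI)=27/2, d(EI,M)=10, d(EI,R)=13, d(EI,T)=9, d(EI,U)=25/2
iteration 2: select B,U (d=3); attach at lengths (3/2, 3/2); label the merged cluster BU
  updated: d(BU,EI)=13, d(BU,M)=21/2, d(BU,R)=23/2, d(BU,T)=15
iteration 3: select EI,T (d=9); attach at lengths (7/2, 9/2); label the merged cluster EIT
  updated: d(BU,EIT)=41/3, d(EIT,M)=31/3, d(EIT,R)=43/3
iteration 4: select EIT,M (d=31/3); attach at lengths (2/3, 31/6); label the merged cluster EIMT
  updated: d(BU,EIMT)=103/8, d(EIMT,R)=59/4
iteration 5: select BU,R (d=23/2); attach at lengths (17/4, 23/4); label the merged cluster BRU
  updated: d(BRU,EIMT)=27/2
iteration 6: select BRU,EIMT (d=27/2); attach at lengths (1, 19/12); label the merged cluster BEIMRTU
final tree: (((B:3/2,U:3/2):17/4,R:23/4):1,(((E:1,I:1):7/2,T:9/2):2/3,M:31/6):19/12)
total length: 377/12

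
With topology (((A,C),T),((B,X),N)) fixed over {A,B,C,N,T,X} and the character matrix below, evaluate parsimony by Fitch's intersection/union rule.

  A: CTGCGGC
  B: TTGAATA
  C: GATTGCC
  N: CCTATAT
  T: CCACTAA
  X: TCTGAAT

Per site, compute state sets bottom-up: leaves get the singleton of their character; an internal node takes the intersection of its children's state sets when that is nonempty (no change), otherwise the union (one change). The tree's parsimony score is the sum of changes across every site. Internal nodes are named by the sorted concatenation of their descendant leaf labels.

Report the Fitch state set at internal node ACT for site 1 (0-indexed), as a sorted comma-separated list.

A,C,T

AC@0: {C} ∪ {G} = {C,G} (union, +1)
ACT@0: {C,G} ∩ {C} = {C} (intersection, +0)
BX@0: {T} ∩ {T} = {T} (intersection, +0)
BNX@0: {T} ∪ {C} = {C,T} (union, +1)
ABCNTX@0: {C} ∩ {C,T} = {C} (intersection, +0)
AC@1: {T} ∪ {A} = {A,T} (union, +1)
ACT@1: {A,T} ∪ {C} = {A,C,T} (union, +1)
BX@1: {T} ∪ {C} = {C,T} (union, +1)
BNX@1: {C,T} ∩ {C} = {C} (intersection, +0)
ABCNTX@1: {A,C,T} ∩ {C} = {C} (intersection, +0)
AC@2: {G} ∪ {T} = {G,T} (union, +1)
ACT@2: {G,T} ∪ {A} = {A,G,T} (union, +1)
BX@2: {G} ∪ {T} = {G,T} (union, +1)
BNX@2: {G,T} ∩ {T} = {T} (intersection, +0)
ABCNTX@2: {A,G,T} ∩ {T} = {T} (intersection, +0)
AC@3: {C} ∪ {T} = {C,T} (union, +1)
ACT@3: {C,T} ∩ {C} = {C} (intersection, +0)
BX@3: {A} ∪ {G} = {A,G} (union, +1)
BNX@3: {A,G} ∩ {A} = {A} (intersection, +0)
ABCNTX@3: {C} ∪ {A} = {A,C} (union, +1)
AC@4: {G} ∩ {G} = {G} (intersection, +0)
ACT@4: {G} ∪ {T} = {G,T} (union, +1)
BX@4: {A} ∩ {A} = {A} (intersection, +0)
BNX@4: {A} ∪ {T} = {A,T} (union, +1)
ABCNTX@4: {G,T} ∩ {A,T} = {T} (intersection, +0)
AC@5: {G} ∪ {C} = {C,G} (union, +1)
ACT@5: {C,G} ∪ {A} = {A,C,G} (union, +1)
BX@5: {T} ∪ {A} = {A,T} (union, +1)
BNX@5: {A,T} ∩ {A} = {A} (intersection, +0)
ABCNTX@5: {A,C,G} ∩ {A} = {A} (intersection, +0)
AC@6: {C} ∩ {C} = {C} (intersection, +0)
ACT@6: {C} ∪ {A} = {A,C} (union, +1)
BX@6: {A} ∪ {T} = {A,T} (union, +1)
BNX@6: {A,T} ∩ {T} = {T} (intersection, +0)
ABCNTX@6: {A,C} ∪ {T} = {A,C,T} (union, +1)
per-site changes: [2, 3, 3, 3, 2, 3, 3]; total = 19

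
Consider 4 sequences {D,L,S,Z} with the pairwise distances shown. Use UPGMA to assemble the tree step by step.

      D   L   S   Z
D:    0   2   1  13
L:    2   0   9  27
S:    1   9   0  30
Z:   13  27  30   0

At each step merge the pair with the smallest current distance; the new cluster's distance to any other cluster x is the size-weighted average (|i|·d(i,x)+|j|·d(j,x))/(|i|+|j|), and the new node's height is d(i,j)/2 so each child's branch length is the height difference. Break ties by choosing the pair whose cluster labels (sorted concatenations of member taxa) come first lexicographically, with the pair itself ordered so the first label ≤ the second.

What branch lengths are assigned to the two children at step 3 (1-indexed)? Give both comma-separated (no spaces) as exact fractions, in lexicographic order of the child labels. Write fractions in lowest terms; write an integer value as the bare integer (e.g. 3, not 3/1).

iteration 1: select D,S (d=1); attach at lengths (1/2, 1/2); label the merged cluster DS
  updated: d(DS,L)=11/2, d(DS,Z)=43/2
iteration 2: select DS,L (d=11/2); attach at lengths (9/4, 11/4); label the merged cluster DLS
  updated: d(DLS,Z)=70/3
iteration 3: select DLS,Z (d=70/3); attach at lengths (107/12, 35/3); label the merged cluster DLSZ
final tree: (((D:1/2,S:1/2):9/4,L:11/4):107/12,Z:35/3)
total length: 319/12

107/12,35/3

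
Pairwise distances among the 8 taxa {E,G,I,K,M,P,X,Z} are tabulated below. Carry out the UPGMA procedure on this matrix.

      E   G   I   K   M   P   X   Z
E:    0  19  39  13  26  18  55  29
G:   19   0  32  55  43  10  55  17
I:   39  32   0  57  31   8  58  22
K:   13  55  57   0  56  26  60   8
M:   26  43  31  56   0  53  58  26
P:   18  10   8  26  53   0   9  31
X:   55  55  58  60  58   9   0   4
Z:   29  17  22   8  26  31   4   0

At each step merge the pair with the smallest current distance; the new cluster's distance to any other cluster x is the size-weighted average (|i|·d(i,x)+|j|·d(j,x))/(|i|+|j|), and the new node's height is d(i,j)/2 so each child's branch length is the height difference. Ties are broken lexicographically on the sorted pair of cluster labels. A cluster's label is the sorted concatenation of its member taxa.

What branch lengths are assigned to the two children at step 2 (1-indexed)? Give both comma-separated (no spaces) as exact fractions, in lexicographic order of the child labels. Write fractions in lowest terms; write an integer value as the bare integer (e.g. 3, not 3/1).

step 1: merge (X,Z) at d=4; branch lengths X→2, Z→2; new cluster XZ
  updated: d(E,XZ)=42, d(G,XZ)=36, d(I,XZ)=40, d(K,XZ)=34, d(M,XZ)=42, d(P,XZ)=20
step 2: merge (I,P) at d=8; branch lengths I→4, P→4; new cluster IP
  updated: d(E,IP)=57/2, d(G,IP)=21, d(IP,K)=83/2, d(IP,M)=42, d(IP,XZ)=30
step 3: merge (E,K) at d=13; branch lengths E→13/2, K→13/2; new cluster EK
  updated: d(EK,G)=37, d(EK,IP)=35, d(EK,M)=41, d(EK,XZ)=38
step 4: merge (G,IP) at d=21; branch lengths G→21/2, IP→13/2; new cluster GIP
  updated: d(EK,GIP)=107/3, d(GIP,M)=127/3, d(GIP,XZ)=32
step 5: merge (GIP,XZ) at d=32; branch lengths GIP→11/2, XZ→14; new cluster GIPXZ
  updated: d(EK,GIPXZ)=183/5, d(GIPXZ,M)=211/5
step 6: merge (EK,GIPXZ) at d=183/5; branch lengths EK→59/5, GIPXZ→23/10; new cluster EGIKPXZ
  updated: d(EGIKPXZ,M)=293/7
step 7: merge (EGIKPXZ,M) at d=293/7; branch lengths EGIKPXZ→92/35, M→293/14; new cluster EGIKMPXZ
final tree: (((E:13/2,K:13/2):59/5,((G:21/2,(I:4,P:4):13/2):11/2,(X:2,Z:2):14):23/10):92/35,M:293/14)
total length: 6941/70

4,4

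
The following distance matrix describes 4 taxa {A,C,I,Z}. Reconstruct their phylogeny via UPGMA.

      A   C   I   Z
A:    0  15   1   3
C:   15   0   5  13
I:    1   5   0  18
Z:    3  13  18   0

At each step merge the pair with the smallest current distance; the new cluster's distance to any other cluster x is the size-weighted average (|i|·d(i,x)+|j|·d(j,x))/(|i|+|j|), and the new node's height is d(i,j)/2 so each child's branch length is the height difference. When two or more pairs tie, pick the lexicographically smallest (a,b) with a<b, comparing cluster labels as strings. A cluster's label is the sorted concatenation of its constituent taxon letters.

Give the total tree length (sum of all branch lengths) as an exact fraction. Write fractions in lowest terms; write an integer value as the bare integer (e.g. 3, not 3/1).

1. join A+I (d=1) ⇒ AI; edges |A|=1/2, |I|=1/2
  updated: d(AI,C)=10, d(AI,Z)=21/2
2. join AI+C (d=10) ⇒ ACI; edges |AI|=9/2, |C|=5
  updated: d(ACI,Z)=34/3
3. join ACI+Z (d=34/3) ⇒ ACIZ; edges |ACI|=2/3, |Z|=17/3
final tree: (((A:1/2,I:1/2):9/2,C:5):2/3,Z:17/3)
total length: 101/6

101/6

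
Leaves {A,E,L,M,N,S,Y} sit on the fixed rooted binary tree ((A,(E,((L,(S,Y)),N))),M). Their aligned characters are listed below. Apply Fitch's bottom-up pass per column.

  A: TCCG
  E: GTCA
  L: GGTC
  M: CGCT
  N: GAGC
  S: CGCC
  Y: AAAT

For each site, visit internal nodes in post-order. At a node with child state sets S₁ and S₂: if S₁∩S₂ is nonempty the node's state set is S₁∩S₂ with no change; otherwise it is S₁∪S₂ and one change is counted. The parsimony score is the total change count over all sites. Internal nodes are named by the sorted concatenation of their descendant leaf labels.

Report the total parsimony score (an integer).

15

site 0, node SY: S={C} ∪ Y={A} → {A,C} (+1)
site 0, node LSY: L={G} ∪ SY={A,C} → {A,C,G} (+1)
site 0, node LNSY: LSY={A,C,G} ∩ N={G} → {G} (+0)
site 0, node ELNSY: E={G} ∩ LNSY={G} → {G} (+0)
site 0, node AELNSY: A={T} ∪ ELNSY={G} → {G,T} (+1)
site 0, node AELMNSY: AELNSY={G,T} ∪ M={C} → {C,G,T} (+1)
site 1, node SY: S={G} ∪ Y={A} → {A,G} (+1)
site 1, node LSY: L={G} ∩ SY={A,G} → {G} (+0)
site 1, node LNSY: LSY={G} ∪ N={A} → {A,G} (+1)
site 1, node ELNSY: E={T} ∪ LNSY={A,G} → {A,G,T} (+1)
site 1, node AELNSY: A={C} ∪ ELNSY={A,G,T} → {A,C,G,T} (+1)
site 1, node AELMNSY: AELNSY={A,C,G,T} ∩ M={G} → {G} (+0)
site 2, node SY: S={C} ∪ Y={A} → {A,C} (+1)
site 2, node LSY: L={T} ∪ SY={A,C} → {A,C,T} (+1)
site 2, node LNSY: LSY={A,C,T} ∪ N={G} → {A,C,G,T} (+1)
site 2, node ELNSY: E={C} ∩ LNSY={A,C,G,T} → {C} (+0)
site 2, node AELNSY: A={C} ∩ ELNSY={C} → {C} (+0)
site 2, node AELMNSY: AELNSY={C} ∩ M={C} → {C} (+0)
site 3, node SY: S={C} ∪ Y={T} → {C,T} (+1)
site 3, node LSY: L={C} ∩ SY={C,T} → {C} (+0)
site 3, node LNSY: LSY={C} ∩ N={C} → {C} (+0)
site 3, node ELNSY: E={A} ∪ LNSY={C} → {A,C} (+1)
site 3, node AELNSY: A={G} ∪ ELNSY={A,C} → {A,C,G} (+1)
site 3, node AELMNSY: AELNSY={A,C,G} ∪ M={T} → {A,C,G,T} (+1)
per-site changes: [4, 4, 3, 4]; total = 15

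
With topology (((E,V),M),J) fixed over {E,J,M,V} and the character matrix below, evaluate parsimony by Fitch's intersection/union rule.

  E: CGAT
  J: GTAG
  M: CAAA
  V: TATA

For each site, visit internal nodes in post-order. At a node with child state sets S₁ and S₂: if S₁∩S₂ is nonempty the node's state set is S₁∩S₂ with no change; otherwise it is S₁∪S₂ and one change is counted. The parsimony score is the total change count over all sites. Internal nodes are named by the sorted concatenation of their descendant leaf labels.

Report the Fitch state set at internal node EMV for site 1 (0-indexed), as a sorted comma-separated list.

site 0, node EV: E={C} ∪ V={T} → {C,T} (+1)
site 0, node EMV: EV={C,T} ∩ M={C} → {C} (+0)
site 0, node EJMV: EMV={C} ∪ J={G} → {C,G} (+1)
site 1, node EV: E={G} ∪ V={A} → {A,G} (+1)
site 1, node EMV: EV={A,G} ∩ M={A} → {A} (+0)
site 1, node EJMV: EMV={A} ∪ J={T} → {A,T} (+1)
site 2, node EV: E={A} ∪ V={T} → {A,T} (+1)
site 2, node EMV: EV={A,T} ∩ M={A} → {A} (+0)
site 2, node EJMV: EMV={A} ∩ J={A} → {A} (+0)
site 3, node EV: E={T} ∪ V={A} → {A,T} (+1)
site 3, node EMV: EV={A,T} ∩ M={A} → {A} (+0)
site 3, node EJMV: EMV={A} ∪ J={G} → {A,G} (+1)
per-site changes: [2, 2, 1, 2]; total = 7

A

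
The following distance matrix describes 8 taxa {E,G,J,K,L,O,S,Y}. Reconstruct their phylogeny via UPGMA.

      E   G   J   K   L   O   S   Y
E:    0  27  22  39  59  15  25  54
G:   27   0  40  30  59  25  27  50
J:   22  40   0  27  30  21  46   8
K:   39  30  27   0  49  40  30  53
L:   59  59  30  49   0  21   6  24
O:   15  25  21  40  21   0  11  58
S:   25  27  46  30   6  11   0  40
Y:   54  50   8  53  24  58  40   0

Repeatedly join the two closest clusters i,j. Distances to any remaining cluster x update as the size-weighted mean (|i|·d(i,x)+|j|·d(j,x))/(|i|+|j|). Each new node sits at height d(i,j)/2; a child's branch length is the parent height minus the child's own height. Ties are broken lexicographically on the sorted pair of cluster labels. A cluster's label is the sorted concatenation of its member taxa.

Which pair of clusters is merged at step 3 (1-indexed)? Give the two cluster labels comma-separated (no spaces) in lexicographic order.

E,O

1. join L+S (d=6) ⇒ LS; edges |L|=3, |S|=3
  updated: d(E,LS)=42, d(G,LS)=43, d(J,LS)=38, d(K,LS)=79/2, d(LS,O)=16, d(LS,Y)=32
2. join J+Y (d=8) ⇒ JY; edges |J|=4, |Y|=4
  updated: d(E,JY)=38, d(G,JY)=45, d(JY,K)=40, d(JY,LS)=35, d(JY,O)=79/2
3. join E+O (d=15) ⇒ EO; edges |E|=15/2, |O|=15/2
  updated: d(EO,G)=26, d(EO,JY)=155/4, d(EO,K)=79/2, d(EO,LS)=29
4. join EO+G (d=26) ⇒ EGO; edges |EO|=11/2, |G|=13
  updated: d(EGO,JY)=245/6, d(EGO,K)=109/3, d(EGO,LS)=101/3
5. join EGO+LS (d=101/3) ⇒ EGLOS; edges |EGO|=23/6, |LS|=83/6
  updated: d(EGLOS,JY)=77/2, d(EGLOS,K)=188/5
6. join EGLOS+K (d=188/5) ⇒ EGKLOS; edges |EGLOS|=59/30, |K|=94/5
  updated: d(EGKLOS,JY)=155/4
7. join EGKLOS+JY (d=155/4) ⇒ EGJKLOSY; edges |EGKLOS|=23/40, |JY|=123/8
final tree: (((((E:15/2,O:15/2):11/2,G:13):23/6,(L:3,S:3):83/6):59/30,K:94/5):23/40,(J:4,Y:4):123/8)
total length: 6113/60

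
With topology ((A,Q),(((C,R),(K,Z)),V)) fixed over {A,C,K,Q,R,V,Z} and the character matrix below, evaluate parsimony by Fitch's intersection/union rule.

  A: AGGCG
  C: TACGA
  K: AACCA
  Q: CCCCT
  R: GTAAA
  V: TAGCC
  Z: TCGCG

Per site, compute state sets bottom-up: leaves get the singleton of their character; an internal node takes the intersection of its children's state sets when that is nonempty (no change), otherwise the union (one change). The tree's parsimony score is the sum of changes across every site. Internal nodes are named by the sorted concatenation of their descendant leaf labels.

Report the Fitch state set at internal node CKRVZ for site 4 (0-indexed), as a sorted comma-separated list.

AQ@0: {A} ∪ {C} = {A,C} (union, +1)
CR@0: {T} ∪ {G} = {G,T} (union, +1)
KZ@0: {A} ∪ {T} = {A,T} (union, +1)
CKRZ@0: {G,T} ∩ {A,T} = {T} (intersection, +0)
CKRVZ@0: {T} ∩ {T} = {T} (intersection, +0)
ACKQRVZ@0: {A,C} ∪ {T} = {A,C,T} (union, +1)
AQ@1: {G} ∪ {C} = {C,G} (union, +1)
CR@1: {A} ∪ {T} = {A,T} (union, +1)
KZ@1: {A} ∪ {C} = {A,C} (union, +1)
CKRZ@1: {A,T} ∩ {A,C} = {A} (intersection, +0)
CKRVZ@1: {A} ∩ {A} = {A} (intersection, +0)
ACKQRVZ@1: {C,G} ∪ {A} = {A,C,G} (union, +1)
AQ@2: {G} ∪ {C} = {C,G} (union, +1)
CR@2: {C} ∪ {A} = {A,C} (union, +1)
KZ@2: {C} ∪ {G} = {C,G} (union, +1)
CKRZ@2: {A,C} ∩ {C,G} = {C} (intersection, +0)
CKRVZ@2: {C} ∪ {G} = {C,G} (union, +1)
ACKQRVZ@2: {C,G} ∩ {C,G} = {C,G} (intersection, +0)
AQ@3: {C} ∩ {C} = {C} (intersection, +0)
CR@3: {G} ∪ {A} = {A,G} (union, +1)
KZ@3: {C} ∩ {C} = {C} (intersection, +0)
CKRZ@3: {A,G} ∪ {C} = {A,C,G} (union, +1)
CKRVZ@3: {A,C,G} ∩ {C} = {C} (intersection, +0)
ACKQRVZ@3: {C} ∩ {C} = {C} (intersection, +0)
AQ@4: {G} ∪ {T} = {G,T} (union, +1)
CR@4: {A} ∩ {A} = {A} (intersection, +0)
KZ@4: {A} ∪ {G} = {A,G} (union, +1)
CKRZ@4: {A} ∩ {A,G} = {A} (intersection, +0)
CKRVZ@4: {A} ∪ {C} = {A,C} (union, +1)
ACKQRVZ@4: {G,T} ∪ {A,C} = {A,C,G,T} (union, +1)
per-site changes: [4, 4, 4, 2, 4]; total = 18

A,C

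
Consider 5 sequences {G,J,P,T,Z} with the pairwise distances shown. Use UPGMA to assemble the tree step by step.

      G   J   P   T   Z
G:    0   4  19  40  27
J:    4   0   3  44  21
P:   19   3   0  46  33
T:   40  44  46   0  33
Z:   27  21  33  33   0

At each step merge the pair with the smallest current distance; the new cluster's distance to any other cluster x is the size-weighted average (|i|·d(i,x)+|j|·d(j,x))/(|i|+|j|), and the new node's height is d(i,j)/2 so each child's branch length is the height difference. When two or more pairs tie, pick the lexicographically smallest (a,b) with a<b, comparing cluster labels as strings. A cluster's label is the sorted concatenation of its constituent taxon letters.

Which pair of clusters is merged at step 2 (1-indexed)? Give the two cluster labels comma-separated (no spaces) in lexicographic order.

step 1: merge (J,P) at d=3; branch lengths J→3/2, P→3/2; new cluster JP
  updated: d(G,JP)=23/2, d(JP,T)=45, d(JP,Z)=27
step 2: merge (G,JP) at d=23/2; branch lengths G→23/4, JP→17/4; new cluster GJP
  updated: d(GJP,T)=130/3, d(GJP,Z)=27
step 3: merge (GJP,Z) at d=27; branch lengths GJP→31/4, Z→27/2; new cluster GJPZ
  updated: d(GJPZ,T)=163/4
step 4: merge (GJPZ,T) at d=163/4; branch lengths GJPZ→55/8, T→163/8; new cluster GJPTZ
final tree: (((G:23/4,(J:3/2,P:3/2):17/4):31/4,Z:27/2):55/8,T:163/8)
total length: 123/2

G,JP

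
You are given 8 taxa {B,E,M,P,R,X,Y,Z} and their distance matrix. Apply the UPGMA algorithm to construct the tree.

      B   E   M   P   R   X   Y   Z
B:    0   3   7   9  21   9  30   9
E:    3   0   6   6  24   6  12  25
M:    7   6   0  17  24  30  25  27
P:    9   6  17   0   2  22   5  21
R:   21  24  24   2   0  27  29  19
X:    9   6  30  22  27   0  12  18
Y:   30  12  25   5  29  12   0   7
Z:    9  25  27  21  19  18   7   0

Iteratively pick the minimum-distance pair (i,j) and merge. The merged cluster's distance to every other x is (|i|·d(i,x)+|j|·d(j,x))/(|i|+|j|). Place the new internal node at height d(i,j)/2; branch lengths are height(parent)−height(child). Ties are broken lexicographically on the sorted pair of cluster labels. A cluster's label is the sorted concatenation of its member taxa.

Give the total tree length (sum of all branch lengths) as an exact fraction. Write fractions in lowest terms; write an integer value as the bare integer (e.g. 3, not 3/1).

181/4

iteration 1: select P,R (d=2); attach at lengths (1, 1); label the merged cluster PR
  updated: d(B,PR)=15, d(E,PR)=15, d(M,PR)=41/2, d(PR,X)=49/2, d(PR,Y)=17, d(PR,Z)=20
iteration 2: select B,E (d=3); attach at lengths (3/2, 3/2); label the merged cluster BE
  updated: d(BE,M)=13/2, d(BE,PR)=15, d(BE,X)=15/2, d(BE,Y)=21, d(BE,Z)=17
iteration 3: select BE,M (d=13/2); attach at lengths (7/4, 13/4); label the merged cluster BEM
  updated: d(BEM,PR)=101/6, d(BEM,X)=15, d(BEM,Y)=67/3, d(BEM,Z)=61/3
iteration 4: select Y,Z (d=7); attach at lengths (7/2, 7/2); label the merged cluster YZ
  updated: d(BEM,YZ)=64/3, d(PR,YZ)=37/2, d(X,YZ)=15
iteration 5: select BEM,X (d=15); attach at lengths (17/4, 15/2); label the merged cluster BEMX
  updated: d(BEMX,PR)=75/4, d(BEMX,YZ)=79/4
iteration 6: select PR,YZ (d=37/2); attach at lengths (33/4, 23/4); label the merged cluster PRYZ
  updated: d(BEMX,PRYZ)=77/4
iteration 7: select BEMX,PRYZ (d=77/4); attach at lengths (17/8, 3/8); label the merged cluster BEMPRXYZ
final tree: ((((B:3/2,E:3/2):7/4,M:13/4):17/4,X:15/2):17/8,((P:1,R:1):33/4,(Y:7/2,Z:7/2):23/4):3/8)
total length: 181/4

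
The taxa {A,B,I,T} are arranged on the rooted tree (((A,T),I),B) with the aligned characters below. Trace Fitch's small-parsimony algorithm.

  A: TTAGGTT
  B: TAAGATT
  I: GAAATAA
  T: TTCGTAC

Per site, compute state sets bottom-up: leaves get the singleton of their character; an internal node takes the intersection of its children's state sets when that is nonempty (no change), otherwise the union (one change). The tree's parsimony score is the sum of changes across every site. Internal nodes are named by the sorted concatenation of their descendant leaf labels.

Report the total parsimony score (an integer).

[col 0] AT: children A:{T}, T:{T} ∩→ {T}; cost 0
[col 0] AIT: children AT:{T}, I:{G} ∪→ {G,T}; cost 1
[col 0] ABIT: children AIT:{G,T}, B:{T} ∩→ {T}; cost 0
[col 1] AT: children A:{T}, T:{T} ∩→ {T}; cost 0
[col 1] AIT: children AT:{T}, I:{A} ∪→ {A,T}; cost 1
[col 1] ABIT: children AIT:{A,T}, B:{A} ∩→ {A}; cost 0
[col 2] AT: children A:{A}, T:{C} ∪→ {A,C}; cost 1
[col 2] AIT: children AT:{A,C}, I:{A} ∩→ {A}; cost 0
[col 2] ABIT: children AIT:{A}, B:{A} ∩→ {A}; cost 0
[col 3] AT: children A:{G}, T:{G} ∩→ {G}; cost 0
[col 3] AIT: children AT:{G}, I:{A} ∪→ {A,G}; cost 1
[col 3] ABIT: children AIT:{A,G}, B:{G} ∩→ {G}; cost 0
[col 4] AT: children A:{G}, T:{T} ∪→ {G,T}; cost 1
[col 4] AIT: children AT:{G,T}, I:{T} ∩→ {T}; cost 0
[col 4] ABIT: children AIT:{T}, B:{A} ∪→ {A,T}; cost 1
[col 5] AT: children A:{T}, T:{A} ∪→ {A,T}; cost 1
[col 5] AIT: children AT:{A,T}, I:{A} ∩→ {A}; cost 0
[col 5] ABIT: children AIT:{A}, B:{T} ∪→ {A,T}; cost 1
[col 6] AT: children A:{T}, T:{C} ∪→ {C,T}; cost 1
[col 6] AIT: children AT:{C,T}, I:{A} ∪→ {A,C,T}; cost 1
[col 6] ABIT: children AIT:{A,C,T}, B:{T} ∩→ {T}; cost 0
per-site changes: [1, 1, 1, 1, 2, 2, 2]; total = 10

10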